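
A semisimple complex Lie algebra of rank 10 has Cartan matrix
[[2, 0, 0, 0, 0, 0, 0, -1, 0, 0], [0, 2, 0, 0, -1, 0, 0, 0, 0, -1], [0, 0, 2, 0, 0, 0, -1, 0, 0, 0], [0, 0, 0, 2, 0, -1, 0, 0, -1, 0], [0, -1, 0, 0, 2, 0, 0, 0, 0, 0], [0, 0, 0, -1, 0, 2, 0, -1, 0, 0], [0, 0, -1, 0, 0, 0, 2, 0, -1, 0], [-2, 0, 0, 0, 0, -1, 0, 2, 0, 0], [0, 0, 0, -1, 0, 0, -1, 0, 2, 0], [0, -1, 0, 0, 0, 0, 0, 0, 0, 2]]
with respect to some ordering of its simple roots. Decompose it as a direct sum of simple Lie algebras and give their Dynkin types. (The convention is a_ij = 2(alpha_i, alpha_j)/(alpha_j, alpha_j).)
The diagram associated to this matrix has two connected components: the simple roots {alpha_2, alpha_5, alpha_10} form a chain of 3 nodes with single edges (A_3), and {alpha_1, alpha_3, alpha_4, alpha_6, alpha_7, alpha_8, alpha_9} form a chain of 7 nodes with a double edge at one end; the terminal node there is the unique short simple root (B_7). A semisimple Lie algebra decomposes uniquely as the direct sum of simple ideals, one per connected component of its Dynkin diagram, so g ≅ A_3 ⊕ B_7 (dimension 15 + 105 = 120).

A3 + B7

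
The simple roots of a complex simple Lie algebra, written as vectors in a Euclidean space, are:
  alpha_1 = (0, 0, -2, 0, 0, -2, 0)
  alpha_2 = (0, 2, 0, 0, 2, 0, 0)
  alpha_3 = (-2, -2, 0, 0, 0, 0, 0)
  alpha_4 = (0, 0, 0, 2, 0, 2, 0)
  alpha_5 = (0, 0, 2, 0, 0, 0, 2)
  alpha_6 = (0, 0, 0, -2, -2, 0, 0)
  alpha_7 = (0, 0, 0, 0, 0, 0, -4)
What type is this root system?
Compute the Cartan integers a_ij = 2(alpha_i, alpha_j)/(alpha_j, alpha_j); the resulting 7x7 Cartan matrix is
[[2, 0, 0, -1, -1, 0, 0], [0, 2, -1, 0, 0, -1, 0], [0, -1, 2, 0, 0, 0, 0], [-1, 0, 0, 2, 0, -1, 0], [-1, 0, 0, 0, 2, 0, -1], [0, -1, 0, -1, 0, 2, 0], [0, 0, 0, 0, -2, 0, 2]].
The roots have two lengths (squared-length ratio 2:1); the short ones are alpha_{1,2,3,4,5,6}. The associated Dynkin diagram is a chain of 7 nodes with a double edge at one end; the terminal node there is the unique long simple root (C_7), so the type is C_7 (the algebra sp(14)).

C_7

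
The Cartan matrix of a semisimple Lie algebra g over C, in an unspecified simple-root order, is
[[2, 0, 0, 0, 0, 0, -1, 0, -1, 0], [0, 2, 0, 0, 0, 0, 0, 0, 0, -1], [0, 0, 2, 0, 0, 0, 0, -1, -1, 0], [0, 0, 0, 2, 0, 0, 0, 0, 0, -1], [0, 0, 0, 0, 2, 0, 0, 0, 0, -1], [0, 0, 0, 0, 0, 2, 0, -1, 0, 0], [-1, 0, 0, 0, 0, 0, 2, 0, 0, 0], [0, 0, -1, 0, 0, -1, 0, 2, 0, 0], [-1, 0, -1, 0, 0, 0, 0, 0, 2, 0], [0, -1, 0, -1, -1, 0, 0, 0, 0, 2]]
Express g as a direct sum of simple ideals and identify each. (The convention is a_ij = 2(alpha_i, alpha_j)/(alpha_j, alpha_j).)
The diagram associated to this matrix has two connected components: the simple roots {alpha_1, alpha_3, alpha_6, alpha_7, alpha_8, alpha_9} form a chain of 6 nodes with single edges (A_6), and {alpha_2, alpha_4, alpha_5, alpha_10} form a chain of 2 nodes with a fork of two nodes at one end (D_4). A semisimple Lie algebra decomposes uniquely as the direct sum of simple ideals, one per connected component of its Dynkin diagram, so g ≅ A_6 ⊕ D_4 (dimension 48 + 28 = 76).

type A_6 ⊕ type D_4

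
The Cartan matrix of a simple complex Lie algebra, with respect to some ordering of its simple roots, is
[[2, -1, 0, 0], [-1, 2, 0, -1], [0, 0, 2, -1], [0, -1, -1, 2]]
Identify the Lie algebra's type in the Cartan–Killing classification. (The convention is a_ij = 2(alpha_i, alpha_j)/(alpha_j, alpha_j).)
The matrix has rank 4 with 2's on the diagonal. Reading the off-diagonal entries as Dynkin edges (a single edge where a_ij = a_ji = -1; a double or triple edge where a_ij * a_ji = 2 or 3), the diagram is a chain of 4 nodes with single edges (A_4). One simple-root ordering that puts it in standard form is (alpha_3, alpha_4, alpha_2, alpha_1). So the algebra is type A_4, i.e. sl(5).

A4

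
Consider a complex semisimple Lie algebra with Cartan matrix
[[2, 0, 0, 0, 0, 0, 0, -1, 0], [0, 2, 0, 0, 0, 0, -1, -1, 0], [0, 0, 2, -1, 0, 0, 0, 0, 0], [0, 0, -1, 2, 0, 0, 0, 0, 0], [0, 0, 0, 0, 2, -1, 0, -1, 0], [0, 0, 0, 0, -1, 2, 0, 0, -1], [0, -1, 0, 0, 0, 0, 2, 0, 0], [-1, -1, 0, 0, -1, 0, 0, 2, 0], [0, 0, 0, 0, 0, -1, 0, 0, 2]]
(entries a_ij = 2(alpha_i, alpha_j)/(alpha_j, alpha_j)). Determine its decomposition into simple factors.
A2 ⊕ E7

The diagram associated to this matrix has two connected components: the simple roots {alpha_3, alpha_4} form a chain of 2 nodes with single edges (A_2), and {alpha_1, alpha_2, alpha_5, alpha_6, alpha_7, alpha_8, alpha_9} form a chain of 6 nodes with one extra node attached to the third node from one end (E_7). A semisimple Lie algebra decomposes uniquely as the direct sum of simple ideals, one per connected component of its Dynkin diagram, so g ≅ A_2 ⊕ E_7 (dimension 8 + 133 = 141).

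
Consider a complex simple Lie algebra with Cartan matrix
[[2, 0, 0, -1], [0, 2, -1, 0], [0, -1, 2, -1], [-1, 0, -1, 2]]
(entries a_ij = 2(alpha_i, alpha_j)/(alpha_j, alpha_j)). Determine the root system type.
The matrix has rank 4 with 2's on the diagonal. Reading the off-diagonal entries as Dynkin edges (a single edge where a_ij = a_ji = -1; a double or triple edge where a_ij * a_ji = 2 or 3), the diagram is a chain of 4 nodes with single edges (A_4). One simple-root ordering that puts it in standard form is (alpha_2, alpha_3, alpha_4, alpha_1). So the algebra is type A_4, i.e. sl(5).

A_4 (sl(5))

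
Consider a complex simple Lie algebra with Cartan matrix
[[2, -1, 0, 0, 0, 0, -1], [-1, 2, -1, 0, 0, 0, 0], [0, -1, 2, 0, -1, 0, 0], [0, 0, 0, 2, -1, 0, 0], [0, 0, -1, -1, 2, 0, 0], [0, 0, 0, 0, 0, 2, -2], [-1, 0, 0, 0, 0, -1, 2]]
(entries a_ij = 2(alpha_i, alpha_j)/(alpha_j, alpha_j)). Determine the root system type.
The matrix has rank 7 with 2's on the diagonal. Reading the off-diagonal entries as Dynkin edges (a single edge where a_ij = a_ji = -1; a double or triple edge where a_ij * a_ji = 2 or 3), the diagram is a chain of 7 nodes with a double edge at one end; the terminal node there is the unique long simple root (C_7). One simple-root ordering that puts it in standard form is (alpha_4, alpha_5, alpha_3, alpha_2, alpha_1, alpha_7, alpha_6). So the algebra is type C_7, i.e. sp(14).

C_7 (sp(14))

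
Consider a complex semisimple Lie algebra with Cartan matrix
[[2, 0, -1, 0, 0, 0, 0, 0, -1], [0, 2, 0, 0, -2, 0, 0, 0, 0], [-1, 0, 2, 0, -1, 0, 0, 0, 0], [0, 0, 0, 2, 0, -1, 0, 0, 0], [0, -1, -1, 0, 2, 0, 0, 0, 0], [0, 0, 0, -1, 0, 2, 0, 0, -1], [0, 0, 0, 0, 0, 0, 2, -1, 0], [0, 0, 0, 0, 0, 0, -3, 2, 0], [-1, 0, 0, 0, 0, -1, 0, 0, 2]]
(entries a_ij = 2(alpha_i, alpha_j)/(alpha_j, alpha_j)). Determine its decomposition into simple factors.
C7 + G2

The diagram associated to this matrix has two connected components: the simple roots {alpha_1, alpha_2, alpha_3, alpha_4, alpha_5, alpha_6, alpha_9} form a chain of 7 nodes with a double edge at one end; the terminal node there is the unique long simple root (C_7), and {alpha_7, alpha_8} form two nodes joined by a triple edge (G_2). A semisimple Lie algebra decomposes uniquely as the direct sum of simple ideals, one per connected component of its Dynkin diagram, so g ≅ C_7 ⊕ G_2 (dimension 105 + 14 = 119).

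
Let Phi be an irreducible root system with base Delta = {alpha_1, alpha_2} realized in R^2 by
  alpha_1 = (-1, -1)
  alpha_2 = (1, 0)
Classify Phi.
B_2 (so(5))

Compute the Cartan integers a_ij = 2(alpha_i, alpha_j)/(alpha_j, alpha_j); the resulting 2x2 Cartan matrix is
[[2, -2], [-1, 2]].
The roots have two lengths (squared-length ratio 2:1); the short ones are alpha_{2}. The associated Dynkin diagram is a chain of 2 nodes with a double edge at one end; the terminal node there is the unique short simple root (B_2), so the type is B_2 (the algebra so(5)).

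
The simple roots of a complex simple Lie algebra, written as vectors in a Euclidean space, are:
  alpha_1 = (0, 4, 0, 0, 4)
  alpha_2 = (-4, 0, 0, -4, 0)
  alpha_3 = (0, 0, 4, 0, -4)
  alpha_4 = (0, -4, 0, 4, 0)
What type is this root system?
A_4

Compute the Cartan integers a_ij = 2(alpha_i, alpha_j)/(alpha_j, alpha_j); the resulting 4x4 Cartan matrix is
[[2, 0, -1, -1], [0, 2, 0, -1], [-1, 0, 2, 0], [-1, -1, 0, 2]].
All simple roots have the same length, so the diagram is simply laced. The associated Dynkin diagram is a chain of 4 nodes with single edges (A_4), so the type is A_4 (the algebra sl(5)).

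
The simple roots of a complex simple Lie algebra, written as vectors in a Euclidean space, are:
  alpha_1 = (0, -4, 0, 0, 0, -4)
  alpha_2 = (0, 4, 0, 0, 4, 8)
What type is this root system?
G2

Compute the Cartan integers a_ij = 2(alpha_i, alpha_j)/(alpha_j, alpha_j); the resulting 2x2 Cartan matrix is
[[2, -1], [-3, 2]].
The roots have two lengths (squared-length ratio 3:1); the short ones are alpha_{1}. The associated Dynkin diagram is two nodes joined by a triple edge (G_2), so the type is G_2.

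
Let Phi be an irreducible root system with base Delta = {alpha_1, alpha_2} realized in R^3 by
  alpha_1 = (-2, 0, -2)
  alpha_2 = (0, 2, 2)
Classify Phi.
Compute the Cartan integers a_ij = 2(alpha_i, alpha_j)/(alpha_j, alpha_j); the resulting 2x2 Cartan matrix is
[[2, -1], [-1, 2]].
All simple roots have the same length, so the diagram is simply laced. The associated Dynkin diagram is a chain of 2 nodes with single edges (A_2), so the type is A_2 (the algebra sl(3)).

A_2 (sl(3))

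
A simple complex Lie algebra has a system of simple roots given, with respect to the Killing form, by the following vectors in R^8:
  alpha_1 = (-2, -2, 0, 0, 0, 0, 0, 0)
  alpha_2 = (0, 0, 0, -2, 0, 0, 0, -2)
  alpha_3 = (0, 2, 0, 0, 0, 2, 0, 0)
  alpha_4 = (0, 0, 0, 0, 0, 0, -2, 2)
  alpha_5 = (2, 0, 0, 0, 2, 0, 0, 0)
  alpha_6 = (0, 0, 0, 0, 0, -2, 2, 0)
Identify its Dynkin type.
A_6 (sl(7))

Compute the Cartan integers a_ij = 2(alpha_i, alpha_j)/(alpha_j, alpha_j); the resulting 6x6 Cartan matrix is
[[2, 0, -1, 0, -1, 0], [0, 2, 0, -1, 0, 0], [-1, 0, 2, 0, 0, -1], [0, -1, 0, 2, 0, -1], [-1, 0, 0, 0, 2, 0], [0, 0, -1, -1, 0, 2]].
All simple roots have the same length, so the diagram is simply laced. The associated Dynkin diagram is a chain of 6 nodes with single edges (A_6), so the type is A_6 (the algebra sl(7)).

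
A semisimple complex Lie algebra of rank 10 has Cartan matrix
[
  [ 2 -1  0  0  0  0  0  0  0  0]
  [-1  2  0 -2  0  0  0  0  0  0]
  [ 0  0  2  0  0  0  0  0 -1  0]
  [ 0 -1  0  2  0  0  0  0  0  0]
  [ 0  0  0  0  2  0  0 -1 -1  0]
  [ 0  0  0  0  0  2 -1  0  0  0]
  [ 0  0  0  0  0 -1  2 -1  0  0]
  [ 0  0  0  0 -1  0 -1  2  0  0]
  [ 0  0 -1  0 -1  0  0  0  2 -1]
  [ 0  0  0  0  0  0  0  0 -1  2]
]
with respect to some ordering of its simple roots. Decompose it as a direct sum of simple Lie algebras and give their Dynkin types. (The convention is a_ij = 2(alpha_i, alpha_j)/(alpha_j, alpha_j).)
The diagram associated to this matrix has two connected components: the simple roots {alpha_1, alpha_2, alpha_4} form a chain of 3 nodes with a double edge at one end; the terminal node there is the unique short simple root (B_3), and {alpha_3, alpha_5, alpha_6, alpha_7, alpha_8, alpha_9, alpha_10} form a chain of 5 nodes with a fork of two nodes at one end (D_7). A semisimple Lie algebra decomposes uniquely as the direct sum of simple ideals, one per connected component of its Dynkin diagram, so g ≅ B_3 ⊕ D_7 (dimension 21 + 91 = 112).

B3 ⊕ D7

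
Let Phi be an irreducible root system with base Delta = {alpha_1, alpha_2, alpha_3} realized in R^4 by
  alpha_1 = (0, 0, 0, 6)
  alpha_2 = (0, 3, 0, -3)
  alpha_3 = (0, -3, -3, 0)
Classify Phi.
Compute the Cartan integers a_ij = 2(alpha_i, alpha_j)/(alpha_j, alpha_j); the resulting 3x3 Cartan matrix is
[[2, -2, 0], [-1, 2, -1], [0, -1, 2]].
The roots have two lengths (squared-length ratio 2:1); the short ones are alpha_{2,3}. The associated Dynkin diagram is a chain of 3 nodes with a double edge at one end; the terminal node there is the unique long simple root (C_3), so the type is C_3 (the algebra sp(6)).

C_3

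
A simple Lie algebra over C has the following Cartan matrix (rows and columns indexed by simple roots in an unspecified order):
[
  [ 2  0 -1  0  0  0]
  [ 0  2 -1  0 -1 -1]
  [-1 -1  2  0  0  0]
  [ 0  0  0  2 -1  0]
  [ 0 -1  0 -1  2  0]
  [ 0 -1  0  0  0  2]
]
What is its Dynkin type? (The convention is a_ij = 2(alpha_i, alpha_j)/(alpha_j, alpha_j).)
The matrix has rank 6 with 2's on the diagonal. Reading the off-diagonal entries as Dynkin edges (a single edge where a_ij = a_ji = -1; a double or triple edge where a_ij * a_ji = 2 or 3), the diagram is a chain of 5 nodes with one extra node attached to the third node from one end (E_6). One simple-root ordering that puts it in standard form is (alpha_4, alpha_6, alpha_5, alpha_2, alpha_3, alpha_1). So the algebra is type E_6.

E_6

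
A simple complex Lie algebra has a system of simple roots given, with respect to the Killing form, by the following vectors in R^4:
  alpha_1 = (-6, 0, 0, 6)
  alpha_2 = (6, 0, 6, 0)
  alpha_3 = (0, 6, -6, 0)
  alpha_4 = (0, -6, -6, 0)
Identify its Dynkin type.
type D_4

Compute the Cartan integers a_ij = 2(alpha_i, alpha_j)/(alpha_j, alpha_j); the resulting 4x4 Cartan matrix is
[[2, -1, 0, 0], [-1, 2, -1, -1], [0, -1, 2, 0], [0, -1, 0, 2]].
All simple roots have the same length, so the diagram is simply laced. The associated Dynkin diagram is a chain of 2 nodes with a fork of two nodes at one end (D_4), so the type is D_4 (the algebra so(8)).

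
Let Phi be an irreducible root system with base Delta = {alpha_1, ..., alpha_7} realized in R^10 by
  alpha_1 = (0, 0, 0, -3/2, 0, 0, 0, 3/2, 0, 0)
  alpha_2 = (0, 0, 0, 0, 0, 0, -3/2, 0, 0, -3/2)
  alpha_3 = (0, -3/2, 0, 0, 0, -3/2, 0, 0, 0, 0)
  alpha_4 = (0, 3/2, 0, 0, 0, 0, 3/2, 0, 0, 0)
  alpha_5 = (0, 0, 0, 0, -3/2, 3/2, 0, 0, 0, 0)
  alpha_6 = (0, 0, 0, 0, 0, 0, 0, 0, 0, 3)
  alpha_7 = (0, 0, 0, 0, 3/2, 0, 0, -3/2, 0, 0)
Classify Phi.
Compute the Cartan integers a_ij = 2(alpha_i, alpha_j)/(alpha_j, alpha_j); the resulting 7x7 Cartan matrix is
[[2, 0, 0, 0, 0, 0, -1], [0, 2, 0, -1, 0, -1, 0], [0, 0, 2, -1, -1, 0, 0], [0, -1, -1, 2, 0, 0, 0], [0, 0, -1, 0, 2, 0, -1], [0, -2, 0, 0, 0, 2, 0], [-1, 0, 0, 0, -1, 0, 2]].
The roots have two lengths (squared-length ratio 2:1); the short ones are alpha_{1,2,3,4,5,7}. The associated Dynkin diagram is a chain of 7 nodes with a double edge at one end; the terminal node there is the unique long simple root (C_7), so the type is C_7 (the algebra sp(14)).

C_7 (sp(14))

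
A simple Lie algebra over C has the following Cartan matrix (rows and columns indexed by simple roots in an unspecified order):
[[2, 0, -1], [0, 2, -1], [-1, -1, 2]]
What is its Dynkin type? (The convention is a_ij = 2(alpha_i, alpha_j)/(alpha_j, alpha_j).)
A_3

The matrix has rank 3 with 2's on the diagonal. Reading the off-diagonal entries as Dynkin edges (a single edge where a_ij = a_ji = -1; a double or triple edge where a_ij * a_ji = 2 or 3), the diagram is a chain of 3 nodes with single edges (A_3). One simple-root ordering that puts it in standard form is (alpha_1, alpha_3, alpha_2). So the algebra is type A_3, i.e. sl(4).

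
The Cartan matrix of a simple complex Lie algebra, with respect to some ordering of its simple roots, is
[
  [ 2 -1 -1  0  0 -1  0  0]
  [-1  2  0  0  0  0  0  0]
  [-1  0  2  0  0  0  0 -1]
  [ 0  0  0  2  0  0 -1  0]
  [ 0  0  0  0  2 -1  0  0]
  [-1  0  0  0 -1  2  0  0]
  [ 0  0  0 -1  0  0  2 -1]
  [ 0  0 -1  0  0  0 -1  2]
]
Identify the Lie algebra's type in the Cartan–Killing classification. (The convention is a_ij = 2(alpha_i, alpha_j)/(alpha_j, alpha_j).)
E8

The matrix has rank 8 with 2's on the diagonal. Reading the off-diagonal entries as Dynkin edges (a single edge where a_ij = a_ji = -1; a double or triple edge where a_ij * a_ji = 2 or 3), the diagram is a chain of 7 nodes with one extra node attached to the third node from one end (E_8). One simple-root ordering that puts it in standard form is (alpha_5, alpha_2, alpha_6, alpha_1, alpha_3, alpha_8, alpha_7, alpha_4). So the algebra is type E_8.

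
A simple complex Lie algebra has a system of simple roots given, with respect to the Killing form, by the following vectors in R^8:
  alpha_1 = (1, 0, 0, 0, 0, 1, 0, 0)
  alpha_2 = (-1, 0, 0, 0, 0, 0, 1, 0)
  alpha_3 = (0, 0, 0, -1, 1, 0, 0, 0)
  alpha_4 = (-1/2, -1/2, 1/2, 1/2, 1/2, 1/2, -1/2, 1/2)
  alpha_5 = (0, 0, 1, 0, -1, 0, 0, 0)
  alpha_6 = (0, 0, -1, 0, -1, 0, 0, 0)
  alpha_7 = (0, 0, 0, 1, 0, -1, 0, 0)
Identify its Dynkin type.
type E_7

Compute the Cartan integers a_ij = 2(alpha_i, alpha_j)/(alpha_j, alpha_j); the resulting 7x7 Cartan matrix is
[[2, -1, 0, 0, 0, 0, -1], [-1, 2, 0, 0, 0, 0, 0], [0, 0, 2, 0, -1, -1, -1], [0, 0, 0, 2, 0, -1, 0], [0, 0, -1, 0, 2, 0, 0], [0, 0, -1, -1, 0, 2, 0], [-1, 0, -1, 0, 0, 0, 2]].
All simple roots have the same length, so the diagram is simply laced. The associated Dynkin diagram is a chain of 6 nodes with one extra node attached to the third node from one end (E_7), so the type is E_7.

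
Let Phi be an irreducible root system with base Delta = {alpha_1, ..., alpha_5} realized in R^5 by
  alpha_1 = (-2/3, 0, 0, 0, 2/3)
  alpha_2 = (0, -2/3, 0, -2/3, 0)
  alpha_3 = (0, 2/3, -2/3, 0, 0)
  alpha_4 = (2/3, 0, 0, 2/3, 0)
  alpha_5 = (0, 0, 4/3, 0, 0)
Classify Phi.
C_5

Compute the Cartan integers a_ij = 2(alpha_i, alpha_j)/(alpha_j, alpha_j); the resulting 5x5 Cartan matrix is
[[2, 0, 0, -1, 0], [0, 2, -1, -1, 0], [0, -1, 2, 0, -1], [-1, -1, 0, 2, 0], [0, 0, -2, 0, 2]].
The roots have two lengths (squared-length ratio 2:1); the short ones are alpha_{1,2,3,4}. The associated Dynkin diagram is a chain of 5 nodes with a double edge at one end; the terminal node there is the unique long simple root (C_5), so the type is C_5 (the algebra sp(10)).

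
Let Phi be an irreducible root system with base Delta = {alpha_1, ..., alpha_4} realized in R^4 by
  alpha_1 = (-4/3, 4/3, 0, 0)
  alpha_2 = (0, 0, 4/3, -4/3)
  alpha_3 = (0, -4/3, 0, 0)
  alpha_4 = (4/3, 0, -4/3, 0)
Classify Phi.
B_4

Compute the Cartan integers a_ij = 2(alpha_i, alpha_j)/(alpha_j, alpha_j); the resulting 4x4 Cartan matrix is
[[2, 0, -2, -1], [0, 2, 0, -1], [-1, 0, 2, 0], [-1, -1, 0, 2]].
The roots have two lengths (squared-length ratio 2:1); the short ones are alpha_{3}. The associated Dynkin diagram is a chain of 4 nodes with a double edge at one end; the terminal node there is the unique short simple root (B_4), so the type is B_4 (the algebra so(9)).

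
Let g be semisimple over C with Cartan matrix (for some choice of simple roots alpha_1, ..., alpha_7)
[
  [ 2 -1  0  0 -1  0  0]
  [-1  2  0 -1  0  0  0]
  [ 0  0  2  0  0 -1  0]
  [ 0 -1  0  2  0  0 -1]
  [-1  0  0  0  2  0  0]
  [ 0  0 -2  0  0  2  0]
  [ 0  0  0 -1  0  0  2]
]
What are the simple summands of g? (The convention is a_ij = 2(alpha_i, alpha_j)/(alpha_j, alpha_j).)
The diagram associated to this matrix has two connected components: the simple roots {alpha_1, alpha_2, alpha_4, alpha_5, alpha_7} form a chain of 5 nodes with single edges (A_5), and {alpha_3, alpha_6} form a chain of 2 nodes with a double edge at one end; the terminal node there is the unique short simple root (B_2). A semisimple Lie algebra decomposes uniquely as the direct sum of simple ideals, one per connected component of its Dynkin diagram, so g ≅ A_5 ⊕ B_2 (dimension 35 + 10 = 45).

A_5 + B_2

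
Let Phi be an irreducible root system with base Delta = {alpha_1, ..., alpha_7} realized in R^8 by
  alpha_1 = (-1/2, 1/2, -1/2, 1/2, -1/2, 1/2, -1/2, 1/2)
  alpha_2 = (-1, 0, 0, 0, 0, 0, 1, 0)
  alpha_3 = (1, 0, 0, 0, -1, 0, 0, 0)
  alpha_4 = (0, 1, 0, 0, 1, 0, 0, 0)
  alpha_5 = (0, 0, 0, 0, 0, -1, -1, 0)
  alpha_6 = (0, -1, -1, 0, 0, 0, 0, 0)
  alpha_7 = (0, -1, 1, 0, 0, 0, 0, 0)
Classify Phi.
E_7

Compute the Cartan integers a_ij = 2(alpha_i, alpha_j)/(alpha_j, alpha_j); the resulting 7x7 Cartan matrix is
[[2, 0, 0, 0, 0, 0, -1], [0, 2, -1, 0, -1, 0, 0], [0, -1, 2, -1, 0, 0, 0], [0, 0, -1, 2, 0, -1, -1], [0, -1, 0, 0, 2, 0, 0], [0, 0, 0, -1, 0, 2, 0], [-1, 0, 0, -1, 0, 0, 2]].
All simple roots have the same length, so the diagram is simply laced. The associated Dynkin diagram is a chain of 6 nodes with one extra node attached to the third node from one end (E_7), so the type is E_7.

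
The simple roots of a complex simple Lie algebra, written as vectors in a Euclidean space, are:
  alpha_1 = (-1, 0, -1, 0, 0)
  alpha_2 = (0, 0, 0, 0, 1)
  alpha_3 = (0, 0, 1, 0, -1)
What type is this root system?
Compute the Cartan integers a_ij = 2(alpha_i, alpha_j)/(alpha_j, alpha_j); the resulting 3x3 Cartan matrix is
[[2, 0, -1], [0, 2, -1], [-1, -2, 2]].
The roots have two lengths (squared-length ratio 2:1); the short ones are alpha_{2}. The associated Dynkin diagram is a chain of 3 nodes with a double edge at one end; the terminal node there is the unique short simple root (B_3), so the type is B_3 (the algebra so(7)).

B_3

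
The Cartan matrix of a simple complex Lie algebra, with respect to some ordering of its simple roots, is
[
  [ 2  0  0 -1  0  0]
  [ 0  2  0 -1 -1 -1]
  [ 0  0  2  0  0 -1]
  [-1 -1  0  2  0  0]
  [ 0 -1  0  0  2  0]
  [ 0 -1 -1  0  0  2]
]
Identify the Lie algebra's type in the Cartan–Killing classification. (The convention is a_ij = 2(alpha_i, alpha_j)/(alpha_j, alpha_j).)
The matrix has rank 6 with 2's on the diagonal. Reading the off-diagonal entries as Dynkin edges (a single edge where a_ij = a_ji = -1; a double or triple edge where a_ij * a_ji = 2 or 3), the diagram is a chain of 5 nodes with one extra node attached to the third node from one end (E_6). One simple-root ordering that puts it in standard form is (alpha_1, alpha_5, alpha_4, alpha_2, alpha_6, alpha_3). So the algebra is type E_6.

E6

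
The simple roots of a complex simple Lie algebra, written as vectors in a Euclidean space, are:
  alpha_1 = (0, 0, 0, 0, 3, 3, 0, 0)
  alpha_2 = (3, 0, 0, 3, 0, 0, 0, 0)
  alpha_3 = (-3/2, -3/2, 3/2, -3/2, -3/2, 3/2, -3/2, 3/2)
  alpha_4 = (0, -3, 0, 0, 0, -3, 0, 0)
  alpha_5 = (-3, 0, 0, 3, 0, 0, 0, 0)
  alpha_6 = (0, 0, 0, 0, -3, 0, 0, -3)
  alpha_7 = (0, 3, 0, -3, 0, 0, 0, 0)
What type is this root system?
Compute the Cartan integers a_ij = 2(alpha_i, alpha_j)/(alpha_j, alpha_j); the resulting 7x7 Cartan matrix is
[[2, 0, 0, -1, 0, -1, 0], [0, 2, -1, 0, 0, 0, -1], [0, -1, 2, 0, 0, 0, 0], [-1, 0, 0, 2, 0, 0, -1], [0, 0, 0, 0, 2, 0, -1], [-1, 0, 0, 0, 0, 2, 0], [0, -1, 0, -1, -1, 0, 2]].
All simple roots have the same length, so the diagram is simply laced. The associated Dynkin diagram is a chain of 6 nodes with one extra node attached to the third node from one end (E_7), so the type is E_7.

E_7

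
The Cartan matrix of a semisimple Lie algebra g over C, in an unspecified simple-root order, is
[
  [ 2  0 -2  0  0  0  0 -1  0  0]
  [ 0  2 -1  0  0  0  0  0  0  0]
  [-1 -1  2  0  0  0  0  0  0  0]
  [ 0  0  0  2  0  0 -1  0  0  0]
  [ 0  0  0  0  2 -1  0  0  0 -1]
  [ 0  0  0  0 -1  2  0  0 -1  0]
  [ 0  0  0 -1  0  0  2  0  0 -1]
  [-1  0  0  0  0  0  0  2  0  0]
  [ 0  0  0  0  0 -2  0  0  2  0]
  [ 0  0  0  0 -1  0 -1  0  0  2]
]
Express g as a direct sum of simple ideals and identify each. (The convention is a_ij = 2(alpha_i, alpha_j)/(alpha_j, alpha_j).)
The diagram associated to this matrix has two connected components: the simple roots {alpha_4, alpha_5, alpha_6, alpha_7, alpha_9, alpha_10} form a chain of 6 nodes with a double edge at one end; the terminal node there is the unique long simple root (C_6), and {alpha_1, alpha_2, alpha_3, alpha_8} form a chain of 4 nodes with a double edge between the middle two (F_4). A semisimple Lie algebra decomposes uniquely as the direct sum of simple ideals, one per connected component of its Dynkin diagram, so g ≅ C_6 ⊕ F_4 (dimension 78 + 52 = 130).

C_6 + F_4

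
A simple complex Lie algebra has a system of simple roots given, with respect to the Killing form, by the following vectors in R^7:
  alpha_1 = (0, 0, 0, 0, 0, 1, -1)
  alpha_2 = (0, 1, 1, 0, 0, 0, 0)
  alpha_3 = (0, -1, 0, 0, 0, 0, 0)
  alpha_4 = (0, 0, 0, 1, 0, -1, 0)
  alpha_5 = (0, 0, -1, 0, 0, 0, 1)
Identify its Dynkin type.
Compute the Cartan integers a_ij = 2(alpha_i, alpha_j)/(alpha_j, alpha_j); the resulting 5x5 Cartan matrix is
[[2, 0, 0, -1, -1], [0, 2, -2, 0, -1], [0, -1, 2, 0, 0], [-1, 0, 0, 2, 0], [-1, -1, 0, 0, 2]].
The roots have two lengths (squared-length ratio 2:1); the short ones are alpha_{3}. The associated Dynkin diagram is a chain of 5 nodes with a double edge at one end; the terminal node there is the unique short simple root (B_5), so the type is B_5 (the algebra so(11)).

B_5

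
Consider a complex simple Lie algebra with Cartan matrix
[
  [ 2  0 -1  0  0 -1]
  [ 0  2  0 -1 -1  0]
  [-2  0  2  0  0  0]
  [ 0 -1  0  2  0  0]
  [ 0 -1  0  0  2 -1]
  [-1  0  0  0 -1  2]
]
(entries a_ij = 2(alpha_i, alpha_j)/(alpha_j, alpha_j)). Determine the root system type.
The matrix has rank 6 with 2's on the diagonal. Reading the off-diagonal entries as Dynkin edges (a single edge where a_ij = a_ji = -1; a double or triple edge where a_ij * a_ji = 2 or 3), the diagram is a chain of 6 nodes with a double edge at one end; the terminal node there is the unique long simple root (C_6). One simple-root ordering that puts it in standard form is (alpha_4, alpha_2, alpha_5, alpha_6, alpha_1, alpha_3). So the algebra is type C_6, i.e. sp(12).

C6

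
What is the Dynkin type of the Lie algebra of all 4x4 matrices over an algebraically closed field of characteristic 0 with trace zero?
This is sl(4), which has dimension 4^2 - 1 = 15 and rank 4 - 1 = 3 (a Cartan subalgebra is the diagonal traceless matrices). In the classification of classical Lie algebras, the special linear algebra sl(n+1) has type A_n; here n = 3, so the Dynkin diagram is a chain of 3 nodes with single edges (A_3). Hence the type is A_3.

A_3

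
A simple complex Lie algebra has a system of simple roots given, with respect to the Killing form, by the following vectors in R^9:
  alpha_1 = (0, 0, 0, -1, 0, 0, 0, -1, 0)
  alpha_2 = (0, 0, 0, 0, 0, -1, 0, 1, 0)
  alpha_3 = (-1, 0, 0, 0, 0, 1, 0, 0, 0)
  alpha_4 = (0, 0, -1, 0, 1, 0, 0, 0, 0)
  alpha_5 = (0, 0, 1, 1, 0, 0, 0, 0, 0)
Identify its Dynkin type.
Compute the Cartan integers a_ij = 2(alpha_i, alpha_j)/(alpha_j, alpha_j); the resulting 5x5 Cartan matrix is
[[2, -1, 0, 0, -1], [-1, 2, -1, 0, 0], [0, -1, 2, 0, 0], [0, 0, 0, 2, -1], [-1, 0, 0, -1, 2]].
All simple roots have the same length, so the diagram is simply laced. The associated Dynkin diagram is a chain of 5 nodes with single edges (A_5), so the type is A_5 (the algebra sl(6)).

A_5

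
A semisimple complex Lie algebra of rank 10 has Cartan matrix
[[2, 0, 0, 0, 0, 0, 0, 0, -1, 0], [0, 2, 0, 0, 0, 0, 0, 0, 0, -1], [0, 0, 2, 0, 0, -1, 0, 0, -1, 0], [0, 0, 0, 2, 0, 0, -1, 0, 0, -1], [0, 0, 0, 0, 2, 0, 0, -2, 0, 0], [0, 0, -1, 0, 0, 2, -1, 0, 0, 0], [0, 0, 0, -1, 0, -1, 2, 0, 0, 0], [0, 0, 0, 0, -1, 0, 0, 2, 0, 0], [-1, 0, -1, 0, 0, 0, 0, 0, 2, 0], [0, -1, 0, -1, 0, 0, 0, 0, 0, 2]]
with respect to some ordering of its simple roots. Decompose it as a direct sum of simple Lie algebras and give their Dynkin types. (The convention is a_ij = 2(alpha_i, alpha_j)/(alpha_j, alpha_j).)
A_8 (sl(9)) + B_2 (so(5))

The diagram associated to this matrix has two connected components: the simple roots {alpha_1, alpha_2, alpha_3, alpha_4, alpha_6, alpha_7, alpha_9, alpha_10} form a chain of 8 nodes with single edges (A_8), and {alpha_5, alpha_8} form a chain of 2 nodes with a double edge at one end; the terminal node there is the unique short simple root (B_2). A semisimple Lie algebra decomposes uniquely as the direct sum of simple ideals, one per connected component of its Dynkin diagram, so g ≅ A_8 ⊕ B_2 (dimension 80 + 10 = 90).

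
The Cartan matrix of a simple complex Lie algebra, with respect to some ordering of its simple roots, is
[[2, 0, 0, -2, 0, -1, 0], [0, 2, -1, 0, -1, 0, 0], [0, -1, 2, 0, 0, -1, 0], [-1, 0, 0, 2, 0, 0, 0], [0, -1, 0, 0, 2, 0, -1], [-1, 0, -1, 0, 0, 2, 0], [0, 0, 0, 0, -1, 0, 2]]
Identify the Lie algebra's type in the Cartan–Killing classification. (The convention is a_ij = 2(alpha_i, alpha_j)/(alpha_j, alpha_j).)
type B_7

The matrix has rank 7 with 2's on the diagonal. Reading the off-diagonal entries as Dynkin edges (a single edge where a_ij = a_ji = -1; a double or triple edge where a_ij * a_ji = 2 or 3), the diagram is a chain of 7 nodes with a double edge at one end; the terminal node there is the unique short simple root (B_7). One simple-root ordering that puts it in standard form is (alpha_7, alpha_5, alpha_2, alpha_3, alpha_6, alpha_1, alpha_4). So the algebra is type B_7, i.e. so(15).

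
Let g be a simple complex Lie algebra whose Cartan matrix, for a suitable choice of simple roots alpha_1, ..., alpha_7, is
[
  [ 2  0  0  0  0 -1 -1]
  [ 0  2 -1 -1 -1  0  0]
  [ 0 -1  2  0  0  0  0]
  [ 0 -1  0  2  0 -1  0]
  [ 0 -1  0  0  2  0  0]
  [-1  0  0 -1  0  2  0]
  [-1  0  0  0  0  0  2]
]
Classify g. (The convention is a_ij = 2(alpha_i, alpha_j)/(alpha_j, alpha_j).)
D_7

The matrix has rank 7 with 2's on the diagonal. Reading the off-diagonal entries as Dynkin edges (a single edge where a_ij = a_ji = -1; a double or triple edge where a_ij * a_ji = 2 or 3), the diagram is a chain of 5 nodes with a fork of two nodes at one end (D_7). One simple-root ordering that puts it in standard form is (alpha_7, alpha_1, alpha_6, alpha_4, alpha_2, alpha_3, alpha_5). So the algebra is type D_7, i.e. so(14).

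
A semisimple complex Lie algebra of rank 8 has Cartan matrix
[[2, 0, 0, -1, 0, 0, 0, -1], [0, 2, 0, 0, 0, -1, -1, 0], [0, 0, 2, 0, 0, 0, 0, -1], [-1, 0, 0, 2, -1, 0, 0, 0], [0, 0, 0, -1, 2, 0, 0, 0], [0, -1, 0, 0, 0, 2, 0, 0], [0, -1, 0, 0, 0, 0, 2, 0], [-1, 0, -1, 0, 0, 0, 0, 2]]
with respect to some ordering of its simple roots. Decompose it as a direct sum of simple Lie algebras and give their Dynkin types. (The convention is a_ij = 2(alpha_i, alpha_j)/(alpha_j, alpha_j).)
A_3 (sl(4)) ⊕ A_5 (sl(6))

The diagram associated to this matrix has two connected components: the simple roots {alpha_2, alpha_6, alpha_7} form a chain of 3 nodes with single edges (A_3), and {alpha_1, alpha_3, alpha_4, alpha_5, alpha_8} form a chain of 5 nodes with single edges (A_5). A semisimple Lie algebra decomposes uniquely as the direct sum of simple ideals, one per connected component of its Dynkin diagram, so g ≅ A_3 ⊕ A_5 (dimension 15 + 35 = 50).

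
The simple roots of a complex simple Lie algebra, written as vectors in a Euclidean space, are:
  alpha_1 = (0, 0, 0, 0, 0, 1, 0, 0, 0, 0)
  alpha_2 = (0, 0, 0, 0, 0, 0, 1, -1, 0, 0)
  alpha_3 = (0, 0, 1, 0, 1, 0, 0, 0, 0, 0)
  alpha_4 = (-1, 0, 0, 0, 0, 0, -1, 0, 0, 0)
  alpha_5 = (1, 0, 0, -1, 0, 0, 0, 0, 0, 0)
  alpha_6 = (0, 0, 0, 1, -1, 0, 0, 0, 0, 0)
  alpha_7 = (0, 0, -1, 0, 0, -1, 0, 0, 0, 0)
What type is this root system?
B_7

Compute the Cartan integers a_ij = 2(alpha_i, alpha_j)/(alpha_j, alpha_j); the resulting 7x7 Cartan matrix is
[[2, 0, 0, 0, 0, 0, -1], [0, 2, 0, -1, 0, 0, 0], [0, 0, 2, 0, 0, -1, -1], [0, -1, 0, 2, -1, 0, 0], [0, 0, 0, -1, 2, -1, 0], [0, 0, -1, 0, -1, 2, 0], [-2, 0, -1, 0, 0, 0, 2]].
The roots have two lengths (squared-length ratio 2:1); the short ones are alpha_{1}. The associated Dynkin diagram is a chain of 7 nodes with a double edge at one end; the terminal node there is the unique short simple root (B_7), so the type is B_7 (the algebra so(15)).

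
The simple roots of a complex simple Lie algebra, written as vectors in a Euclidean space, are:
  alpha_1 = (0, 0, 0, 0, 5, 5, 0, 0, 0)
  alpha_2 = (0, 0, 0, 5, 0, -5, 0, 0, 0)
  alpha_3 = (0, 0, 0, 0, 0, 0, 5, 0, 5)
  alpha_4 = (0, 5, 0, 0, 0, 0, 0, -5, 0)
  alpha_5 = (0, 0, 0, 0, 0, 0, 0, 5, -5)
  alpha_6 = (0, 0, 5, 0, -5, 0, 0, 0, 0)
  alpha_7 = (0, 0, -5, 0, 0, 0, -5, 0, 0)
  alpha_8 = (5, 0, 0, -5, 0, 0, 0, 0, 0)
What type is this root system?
Compute the Cartan integers a_ij = 2(alpha_i, alpha_j)/(alpha_j, alpha_j); the resulting 8x8 Cartan matrix is
[[2, -1, 0, 0, 0, -1, 0, 0], [-1, 2, 0, 0, 0, 0, 0, -1], [0, 0, 2, 0, -1, 0, -1, 0], [0, 0, 0, 2, -1, 0, 0, 0], [0, 0, -1, -1, 2, 0, 0, 0], [-1, 0, 0, 0, 0, 2, -1, 0], [0, 0, -1, 0, 0, -1, 2, 0], [0, -1, 0, 0, 0, 0, 0, 2]].
All simple roots have the same length, so the diagram is simply laced. The associated Dynkin diagram is a chain of 8 nodes with single edges (A_8), so the type is A_8 (the algebra sl(9)).

A8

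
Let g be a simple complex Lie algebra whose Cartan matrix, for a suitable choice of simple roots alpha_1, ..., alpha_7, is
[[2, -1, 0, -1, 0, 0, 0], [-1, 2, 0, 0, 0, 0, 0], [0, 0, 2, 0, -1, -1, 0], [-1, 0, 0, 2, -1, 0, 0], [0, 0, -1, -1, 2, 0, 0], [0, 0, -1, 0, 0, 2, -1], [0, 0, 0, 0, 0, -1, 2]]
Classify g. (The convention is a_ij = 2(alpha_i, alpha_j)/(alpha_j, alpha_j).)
A_7 (sl(8))

The matrix has rank 7 with 2's on the diagonal. Reading the off-diagonal entries as Dynkin edges (a single edge where a_ij = a_ji = -1; a double or triple edge where a_ij * a_ji = 2 or 3), the diagram is a chain of 7 nodes with single edges (A_7). One simple-root ordering that puts it in standard form is (alpha_7, alpha_6, alpha_3, alpha_5, alpha_4, alpha_1, alpha_2). So the algebra is type A_7, i.e. sl(8).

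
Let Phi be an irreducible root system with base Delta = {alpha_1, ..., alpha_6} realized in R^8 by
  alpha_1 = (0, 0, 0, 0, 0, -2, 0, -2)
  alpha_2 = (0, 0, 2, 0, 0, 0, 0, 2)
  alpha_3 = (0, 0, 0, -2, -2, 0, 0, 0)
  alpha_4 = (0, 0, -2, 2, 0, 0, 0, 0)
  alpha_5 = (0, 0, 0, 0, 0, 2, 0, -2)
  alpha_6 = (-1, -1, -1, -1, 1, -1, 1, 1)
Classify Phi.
E6

Compute the Cartan integers a_ij = 2(alpha_i, alpha_j)/(alpha_j, alpha_j); the resulting 6x6 Cartan matrix is
[[2, -1, 0, 0, 0, 0], [-1, 2, 0, -1, -1, 0], [0, 0, 2, -1, 0, 0], [0, -1, -1, 2, 0, 0], [0, -1, 0, 0, 2, -1], [0, 0, 0, 0, -1, 2]].
All simple roots have the same length, so the diagram is simply laced. The associated Dynkin diagram is a chain of 5 nodes with one extra node attached to the third node from one end (E_6), so the type is E_6.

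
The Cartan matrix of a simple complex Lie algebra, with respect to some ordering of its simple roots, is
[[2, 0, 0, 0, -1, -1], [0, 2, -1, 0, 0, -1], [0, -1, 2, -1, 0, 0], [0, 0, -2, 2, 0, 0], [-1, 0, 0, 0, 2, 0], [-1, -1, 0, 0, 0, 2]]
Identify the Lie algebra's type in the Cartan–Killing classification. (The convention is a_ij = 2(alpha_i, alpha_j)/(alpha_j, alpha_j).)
The matrix has rank 6 with 2's on the diagonal. Reading the off-diagonal entries as Dynkin edges (a single edge where a_ij = a_ji = -1; a double or triple edge where a_ij * a_ji = 2 or 3), the diagram is a chain of 6 nodes with a double edge at one end; the terminal node there is the unique long simple root (C_6). One simple-root ordering that puts it in standard form is (alpha_5, alpha_1, alpha_6, alpha_2, alpha_3, alpha_4). So the algebra is type C_6, i.e. sp(12).

C6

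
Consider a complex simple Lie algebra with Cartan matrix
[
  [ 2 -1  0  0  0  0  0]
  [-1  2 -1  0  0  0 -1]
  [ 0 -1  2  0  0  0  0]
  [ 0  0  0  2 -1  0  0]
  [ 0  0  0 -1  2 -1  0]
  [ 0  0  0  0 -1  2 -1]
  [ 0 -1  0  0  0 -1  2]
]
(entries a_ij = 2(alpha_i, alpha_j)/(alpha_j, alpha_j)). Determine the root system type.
The matrix has rank 7 with 2's on the diagonal. Reading the off-diagonal entries as Dynkin edges (a single edge where a_ij = a_ji = -1; a double or triple edge where a_ij * a_ji = 2 or 3), the diagram is a chain of 5 nodes with a fork of two nodes at one end (D_7). One simple-root ordering that puts it in standard form is (alpha_4, alpha_5, alpha_6, alpha_7, alpha_2, alpha_1, alpha_3). So the algebra is type D_7, i.e. so(14).

D7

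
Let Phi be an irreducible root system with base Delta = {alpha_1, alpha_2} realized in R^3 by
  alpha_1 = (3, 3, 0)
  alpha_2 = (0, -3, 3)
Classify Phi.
Compute the Cartan integers a_ij = 2(alpha_i, alpha_j)/(alpha_j, alpha_j); the resulting 2x2 Cartan matrix is
[[2, -1], [-1, 2]].
All simple roots have the same length, so the diagram is simply laced. The associated Dynkin diagram is a chain of 2 nodes with single edges (A_2), so the type is A_2 (the algebra sl(3)).

type A_2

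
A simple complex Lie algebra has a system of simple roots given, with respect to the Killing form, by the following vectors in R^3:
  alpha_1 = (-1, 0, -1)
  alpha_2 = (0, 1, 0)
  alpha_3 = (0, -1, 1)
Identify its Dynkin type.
B_3 (so(7))

Compute the Cartan integers a_ij = 2(alpha_i, alpha_j)/(alpha_j, alpha_j); the resulting 3x3 Cartan matrix is
[[2, 0, -1], [0, 2, -1], [-1, -2, 2]].
The roots have two lengths (squared-length ratio 2:1); the short ones are alpha_{2}. The associated Dynkin diagram is a chain of 3 nodes with a double edge at one end; the terminal node there is the unique short simple root (B_3), so the type is B_3 (the algebra so(7)).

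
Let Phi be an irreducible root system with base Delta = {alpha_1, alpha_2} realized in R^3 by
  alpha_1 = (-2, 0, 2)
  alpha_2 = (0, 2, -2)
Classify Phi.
Compute the Cartan integers a_ij = 2(alpha_i, alpha_j)/(alpha_j, alpha_j); the resulting 2x2 Cartan matrix is
[[2, -1], [-1, 2]].
All simple roots have the same length, so the diagram is simply laced. The associated Dynkin diagram is a chain of 2 nodes with single edges (A_2), so the type is A_2 (the algebra sl(3)).

A_2 (sl(3))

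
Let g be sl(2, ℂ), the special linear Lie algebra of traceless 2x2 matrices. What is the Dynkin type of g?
type A_1

This is sl(2), which has dimension 2^2 - 1 = 3 and rank 2 - 1 = 1 (a Cartan subalgebra is the diagonal traceless matrices). In the classification of classical Lie algebras, the special linear algebra sl(n+1) has type A_n; here n = 1, so the Dynkin diagram is a chain of 1 nodes with single edges (A_1). Hence the type is A_1.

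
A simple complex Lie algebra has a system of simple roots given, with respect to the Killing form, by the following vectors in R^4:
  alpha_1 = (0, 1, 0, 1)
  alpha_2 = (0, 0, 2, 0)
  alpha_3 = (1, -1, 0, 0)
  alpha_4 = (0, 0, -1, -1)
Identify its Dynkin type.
C4

Compute the Cartan integers a_ij = 2(alpha_i, alpha_j)/(alpha_j, alpha_j); the resulting 4x4 Cartan matrix is
[[2, 0, -1, -1], [0, 2, 0, -2], [-1, 0, 2, 0], [-1, -1, 0, 2]].
The roots have two lengths (squared-length ratio 2:1); the short ones are alpha_{1,3,4}. The associated Dynkin diagram is a chain of 4 nodes with a double edge at one end; the terminal node there is the unique long simple root (C_4), so the type is C_4 (the algebra sp(8)).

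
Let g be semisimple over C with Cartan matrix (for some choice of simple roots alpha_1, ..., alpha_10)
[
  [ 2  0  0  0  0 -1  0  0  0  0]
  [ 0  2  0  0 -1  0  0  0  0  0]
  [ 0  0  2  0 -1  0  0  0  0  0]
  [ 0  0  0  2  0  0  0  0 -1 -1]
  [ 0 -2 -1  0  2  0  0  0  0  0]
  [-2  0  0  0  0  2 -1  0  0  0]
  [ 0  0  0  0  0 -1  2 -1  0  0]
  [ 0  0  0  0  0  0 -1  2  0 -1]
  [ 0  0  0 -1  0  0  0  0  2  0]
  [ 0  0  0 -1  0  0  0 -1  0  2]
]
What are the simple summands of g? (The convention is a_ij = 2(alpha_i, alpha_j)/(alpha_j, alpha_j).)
B_3 (so(7)) ⊕ B_7 (so(15))

The diagram associated to this matrix has two connected components: the simple roots {alpha_2, alpha_3, alpha_5} form a chain of 3 nodes with a double edge at one end; the terminal node there is the unique short simple root (B_3), and {alpha_1, alpha_4, alpha_6, alpha_7, alpha_8, alpha_9, alpha_10} form a chain of 7 nodes with a double edge at one end; the terminal node there is the unique short simple root (B_7). A semisimple Lie algebra decomposes uniquely as the direct sum of simple ideals, one per connected component of its Dynkin diagram, so g ≅ B_3 ⊕ B_7 (dimension 21 + 105 = 126).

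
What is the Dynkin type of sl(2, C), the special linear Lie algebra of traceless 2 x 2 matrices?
This is sl(2), which has dimension 2^2 - 1 = 3 and rank 2 - 1 = 1 (a Cartan subalgebra is the diagonal traceless matrices). In the classification of classical Lie algebras, the special linear algebra sl(n+1) has type A_n; here n = 1, so the Dynkin diagram is a chain of 1 nodes with single edges (A_1). Hence the type is A_1.

A_1 (sl(2))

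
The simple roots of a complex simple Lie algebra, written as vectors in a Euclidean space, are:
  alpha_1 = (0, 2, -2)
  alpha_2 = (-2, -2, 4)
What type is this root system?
Compute the Cartan integers a_ij = 2(alpha_i, alpha_j)/(alpha_j, alpha_j); the resulting 2x2 Cartan matrix is
[[2, -1], [-3, 2]].
The roots have two lengths (squared-length ratio 3:1); the short ones are alpha_{1}. The associated Dynkin diagram is two nodes joined by a triple edge (G_2), so the type is G_2.

type G_2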